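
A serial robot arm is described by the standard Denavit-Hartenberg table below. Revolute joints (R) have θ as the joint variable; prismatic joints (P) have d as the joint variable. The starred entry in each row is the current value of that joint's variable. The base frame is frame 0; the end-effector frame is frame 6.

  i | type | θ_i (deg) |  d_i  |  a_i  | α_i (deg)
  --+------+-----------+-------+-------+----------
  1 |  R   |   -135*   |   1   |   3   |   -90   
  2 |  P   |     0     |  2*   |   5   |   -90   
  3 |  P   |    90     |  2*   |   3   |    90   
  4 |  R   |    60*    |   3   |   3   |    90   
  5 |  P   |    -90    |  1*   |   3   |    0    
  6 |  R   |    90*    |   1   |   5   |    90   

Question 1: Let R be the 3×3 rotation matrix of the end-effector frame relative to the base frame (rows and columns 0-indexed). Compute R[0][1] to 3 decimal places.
-0.612

End-effector y-axis (col 1 of R) = (-0.6124,0.6124,0.5000)
R[0][1] = -0.6124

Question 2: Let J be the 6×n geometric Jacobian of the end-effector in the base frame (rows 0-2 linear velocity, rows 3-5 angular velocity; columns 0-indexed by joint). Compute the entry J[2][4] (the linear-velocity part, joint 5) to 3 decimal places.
0.500

prismatic axis z_4 = (-0.6124,0.6124,0.5000)
J_v[:, 4] = z_4; J_ω[:, 4] = (0,0,0)
entry J[2][4] = 0.5000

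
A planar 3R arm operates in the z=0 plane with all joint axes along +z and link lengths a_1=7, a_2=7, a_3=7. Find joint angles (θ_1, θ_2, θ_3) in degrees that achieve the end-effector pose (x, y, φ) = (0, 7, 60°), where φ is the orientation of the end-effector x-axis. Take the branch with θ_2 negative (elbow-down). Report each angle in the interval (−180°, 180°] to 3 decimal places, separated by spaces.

-120.000 -150.000 -30.000

wrist centre = target − a_3·(cos φ, sin φ) = (-3.5000, 0.9378)
cos θ_2 = (13.1295−7²−7²)/(2·7·7) = -0.8660; θ_2 = -150.0000° (elbow-down)
β = atan2(0.9378,-3.5000) = 165.0000°; ψ = atan2(-3.5000,0.9378) = -75.0000°
θ_1 = β − ψ = 240.0000°
θ_3 = φ − θ_1 − θ_2 = -30.0000° (wrapped to (-180°,180°])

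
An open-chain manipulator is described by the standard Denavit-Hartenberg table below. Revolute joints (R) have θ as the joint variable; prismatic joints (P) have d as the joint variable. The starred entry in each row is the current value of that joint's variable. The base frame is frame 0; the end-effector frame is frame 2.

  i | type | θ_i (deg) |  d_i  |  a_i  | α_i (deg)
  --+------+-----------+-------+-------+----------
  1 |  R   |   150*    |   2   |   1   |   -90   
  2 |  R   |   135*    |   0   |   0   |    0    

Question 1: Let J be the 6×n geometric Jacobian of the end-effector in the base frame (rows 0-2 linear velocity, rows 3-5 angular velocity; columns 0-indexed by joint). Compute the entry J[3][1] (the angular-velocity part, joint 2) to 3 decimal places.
axis z_1 = (-0.5000,-0.8660,0.0000); lever o_n−o_1 = (0.0000,0.0000,0.0000)
cross product → J_v[:, 1] = (-0.0000,0.0000,0.0000)
J_ω[:, 1] = z_1
entry J[3][1] = -0.5000

-0.500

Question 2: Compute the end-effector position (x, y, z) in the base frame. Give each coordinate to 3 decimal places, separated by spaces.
-0.866 0.500 2.000

after link 1: o_1 = (-0.8660, 0.5000, 2.0000)
after link 2: o_2 = (-0.8660, 0.5000, 2.0000)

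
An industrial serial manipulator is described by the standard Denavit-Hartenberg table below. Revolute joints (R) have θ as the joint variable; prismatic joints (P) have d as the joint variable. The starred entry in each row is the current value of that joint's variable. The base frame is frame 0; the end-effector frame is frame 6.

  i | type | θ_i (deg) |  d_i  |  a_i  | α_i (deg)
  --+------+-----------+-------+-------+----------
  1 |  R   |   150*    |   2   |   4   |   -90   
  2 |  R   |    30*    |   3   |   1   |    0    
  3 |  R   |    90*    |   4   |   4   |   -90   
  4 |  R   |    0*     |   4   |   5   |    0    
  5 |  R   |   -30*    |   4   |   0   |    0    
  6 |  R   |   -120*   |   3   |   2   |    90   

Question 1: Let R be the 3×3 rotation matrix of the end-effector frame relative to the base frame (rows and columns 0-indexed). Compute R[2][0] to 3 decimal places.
0.750

End-effector x-axis (col 0 of R) = (-0.6250,-0.2165,0.7500)
R[2][0] = 0.7500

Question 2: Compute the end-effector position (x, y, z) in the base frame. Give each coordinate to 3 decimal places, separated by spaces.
3.183 -11.075 0.706

after link 1: o_1 = (-3.4641, 2.0000, 2.0000)
after link 2: o_2 = (-5.7141, -0.1651, 1.5000)
after link 3: o_3 = (-5.9821, -4.6292, -1.9641)
after link 4: o_4 = (-0.8170, -7.6112, -4.2942)
after link 5: o_5 = (2.1830, -9.3433, -2.2942)
after link 6: o_6 = (3.1830, -11.0753, 0.7058)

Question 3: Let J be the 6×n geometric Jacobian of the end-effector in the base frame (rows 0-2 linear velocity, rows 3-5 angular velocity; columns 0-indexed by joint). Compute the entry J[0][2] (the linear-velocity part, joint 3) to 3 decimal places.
0.688

axis z_2 = (-0.5000,-0.8660,0.0000); lever o_n−o_2 = (8.8971,-10.9103,-0.7942)
cross product → J_v[:, 2] = (0.6878,-0.3971,13.1603)
J_ω[:, 2] = z_2
entry J[0][2] = 0.6878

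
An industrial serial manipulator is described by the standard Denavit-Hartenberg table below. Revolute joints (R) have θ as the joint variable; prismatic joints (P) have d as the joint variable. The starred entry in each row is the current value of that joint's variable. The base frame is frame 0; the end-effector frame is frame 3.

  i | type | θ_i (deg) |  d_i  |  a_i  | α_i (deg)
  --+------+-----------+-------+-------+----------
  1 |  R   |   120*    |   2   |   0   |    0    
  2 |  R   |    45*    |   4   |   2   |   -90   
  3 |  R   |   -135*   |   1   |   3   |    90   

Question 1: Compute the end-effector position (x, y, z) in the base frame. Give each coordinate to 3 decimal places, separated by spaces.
after link 1: o_1 = (0.0000, 0.0000, 2.0000)
after link 2: o_2 = (-1.9319, 0.5176, 6.0000)
after link 3: o_3 = (-0.1416, -0.9973, 8.1213)

-0.142 -0.997 8.121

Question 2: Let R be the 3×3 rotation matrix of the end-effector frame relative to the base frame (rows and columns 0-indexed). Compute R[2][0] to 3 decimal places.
0.707

End-effector x-axis (col 0 of R) = (0.6830,-0.1830,0.7071)
R[2][0] = 0.7071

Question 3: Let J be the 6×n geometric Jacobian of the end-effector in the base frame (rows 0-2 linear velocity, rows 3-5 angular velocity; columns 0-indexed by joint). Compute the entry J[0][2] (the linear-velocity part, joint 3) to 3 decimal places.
axis z_2 = (-0.2588,-0.9659,0.0000); lever o_n−o_2 = (1.7902,-1.5150,2.1213)
cross product → J_v[:, 2] = (-2.0490,0.5490,2.1213)
J_ω[:, 2] = z_2
entry J[0][2] = -2.0490

-2.049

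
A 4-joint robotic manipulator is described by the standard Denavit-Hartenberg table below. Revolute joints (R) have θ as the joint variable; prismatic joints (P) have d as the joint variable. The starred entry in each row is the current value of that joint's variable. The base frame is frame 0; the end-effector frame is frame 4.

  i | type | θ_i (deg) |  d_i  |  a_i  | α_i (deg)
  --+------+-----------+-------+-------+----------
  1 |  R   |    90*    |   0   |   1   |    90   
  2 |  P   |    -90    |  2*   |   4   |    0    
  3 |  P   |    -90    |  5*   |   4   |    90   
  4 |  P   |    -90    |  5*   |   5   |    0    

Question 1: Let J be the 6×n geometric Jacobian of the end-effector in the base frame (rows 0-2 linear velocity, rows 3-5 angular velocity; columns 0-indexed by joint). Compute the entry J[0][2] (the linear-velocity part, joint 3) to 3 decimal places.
prismatic axis z_2 = (1.0000,-0.0000,0.0000)
J_v[:, 2] = z_2; J_ω[:, 2] = (0,0,0)
entry J[0][2] = 1.0000

1.000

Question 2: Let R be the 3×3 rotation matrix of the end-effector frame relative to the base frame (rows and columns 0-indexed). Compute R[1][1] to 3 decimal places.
-1.000

End-effector y-axis (col 1 of R) = (0.0000,-1.0000,-0.0000)
R[1][1] = -1.0000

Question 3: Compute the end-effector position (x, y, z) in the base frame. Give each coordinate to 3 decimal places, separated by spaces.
2.000 -3.000 1.000

after link 1: o_1 = (0.0000, 1.0000, 0.0000)
after link 2: o_2 = (2.0000, 1.0000, -4.0000)
after link 3: o_3 = (7.0000, -3.0000, -4.0000)
after link 4: o_4 = (2.0000, -3.0000, 1.0000)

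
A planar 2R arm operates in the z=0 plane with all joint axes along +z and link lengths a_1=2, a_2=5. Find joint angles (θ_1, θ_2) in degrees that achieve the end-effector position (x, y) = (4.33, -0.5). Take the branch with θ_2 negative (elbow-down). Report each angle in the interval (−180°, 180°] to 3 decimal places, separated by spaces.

cos θ_2 = (18.9989−2²−5²)/(2·2·5) = -0.5001; θ_2 = -120.0036° (elbow-down)
β = atan2(-0.5000,4.3300) = -6.5870°; ψ = atan2(-4.3300,-0.5003) = -96.5906°
θ_1 = β − ψ = 90.0036°

90.004 -120.004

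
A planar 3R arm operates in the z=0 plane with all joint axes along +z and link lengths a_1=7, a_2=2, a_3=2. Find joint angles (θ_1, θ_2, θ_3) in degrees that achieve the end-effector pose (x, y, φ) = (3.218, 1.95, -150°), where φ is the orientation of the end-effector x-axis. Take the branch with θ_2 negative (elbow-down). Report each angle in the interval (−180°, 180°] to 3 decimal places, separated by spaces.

wrist centre = target − a_3·(cos φ, sin φ) = (4.9501, 2.9500)
cos θ_2 = (33.2055−7²−2²)/(2·7·2) = -0.7069; θ_2 = -134.9870° (elbow-down)
β = atan2(2.9500,4.9501) = 30.7930°; ψ = atan2(-1.4145,5.5861) = -14.2099°
θ_1 = β − ψ = 45.0029°
θ_3 = φ − θ_1 − θ_2 = -60.0159° (wrapped to (-180°,180°])

45.003 -134.987 -60.016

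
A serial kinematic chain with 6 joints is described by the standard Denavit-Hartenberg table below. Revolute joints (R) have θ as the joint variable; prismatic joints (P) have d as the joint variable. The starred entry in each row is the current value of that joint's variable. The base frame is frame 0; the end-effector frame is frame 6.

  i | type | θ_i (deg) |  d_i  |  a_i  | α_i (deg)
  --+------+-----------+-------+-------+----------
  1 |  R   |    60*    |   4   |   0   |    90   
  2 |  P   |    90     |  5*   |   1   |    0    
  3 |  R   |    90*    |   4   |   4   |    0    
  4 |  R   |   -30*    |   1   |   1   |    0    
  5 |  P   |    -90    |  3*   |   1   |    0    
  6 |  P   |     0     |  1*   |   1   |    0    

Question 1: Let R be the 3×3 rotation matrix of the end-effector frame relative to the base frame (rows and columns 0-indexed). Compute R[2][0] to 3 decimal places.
End-effector x-axis (col 0 of R) = (0.2500,0.4330,0.8660)
R[2][0] = 0.8660

0.866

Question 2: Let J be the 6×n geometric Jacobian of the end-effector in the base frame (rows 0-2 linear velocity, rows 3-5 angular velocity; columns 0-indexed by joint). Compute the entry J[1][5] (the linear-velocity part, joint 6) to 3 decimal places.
prismatic axis z_5 = (0.8660,-0.5000,0.0000)
J_v[:, 5] = z_5; J_ω[:, 5] = (0,0,0)
entry J[1][5] = -0.5000

-0.500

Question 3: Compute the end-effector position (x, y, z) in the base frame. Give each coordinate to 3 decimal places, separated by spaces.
after link 1: o_1 = (0.0000, 0.0000, 4.0000)
after link 2: o_2 = (4.3301, -2.5000, 5.0000)
after link 3: o_3 = (5.7942, -7.9641, 5.0000)
after link 4: o_4 = (6.2272, -9.2141, 5.5000)
after link 5: o_5 = (9.0753, -10.2811, 6.3660)
after link 6: o_6 = (10.1913, -10.3481, 7.2321)

10.191 -10.348 7.232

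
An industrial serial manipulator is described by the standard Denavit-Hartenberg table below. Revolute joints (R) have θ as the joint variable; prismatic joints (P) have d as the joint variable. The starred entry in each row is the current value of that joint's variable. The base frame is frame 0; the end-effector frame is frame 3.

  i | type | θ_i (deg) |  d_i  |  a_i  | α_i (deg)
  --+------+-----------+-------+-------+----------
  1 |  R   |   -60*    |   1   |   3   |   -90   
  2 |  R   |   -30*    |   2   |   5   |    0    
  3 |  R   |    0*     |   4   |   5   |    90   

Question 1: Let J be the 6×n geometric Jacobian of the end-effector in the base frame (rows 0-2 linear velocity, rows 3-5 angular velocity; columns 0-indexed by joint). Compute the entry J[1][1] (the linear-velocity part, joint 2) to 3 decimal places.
axis z_1 = (0.8660,0.5000,0.0000); lever o_n−o_1 = (9.5263,-4.5000,5.0000)
cross product → J_v[:, 1] = (2.5000,-4.3301,-8.6603)
J_ω[:, 1] = z_1
entry J[1][1] = -4.3301

-4.330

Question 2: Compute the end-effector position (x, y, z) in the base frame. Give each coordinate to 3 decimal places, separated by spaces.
11.026 -7.098 6.000

after link 1: o_1 = (1.5000, -2.5981, 1.0000)
after link 2: o_2 = (5.3971, -5.3481, 3.5000)
after link 3: o_3 = (11.0263, -7.0981, 6.0000)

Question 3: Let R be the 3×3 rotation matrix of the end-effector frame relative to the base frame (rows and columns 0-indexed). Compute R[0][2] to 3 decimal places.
End-effector z-axis (col 2 of R) = (-0.2500,0.4330,0.8660)
R[0][2] = -0.2500

-0.250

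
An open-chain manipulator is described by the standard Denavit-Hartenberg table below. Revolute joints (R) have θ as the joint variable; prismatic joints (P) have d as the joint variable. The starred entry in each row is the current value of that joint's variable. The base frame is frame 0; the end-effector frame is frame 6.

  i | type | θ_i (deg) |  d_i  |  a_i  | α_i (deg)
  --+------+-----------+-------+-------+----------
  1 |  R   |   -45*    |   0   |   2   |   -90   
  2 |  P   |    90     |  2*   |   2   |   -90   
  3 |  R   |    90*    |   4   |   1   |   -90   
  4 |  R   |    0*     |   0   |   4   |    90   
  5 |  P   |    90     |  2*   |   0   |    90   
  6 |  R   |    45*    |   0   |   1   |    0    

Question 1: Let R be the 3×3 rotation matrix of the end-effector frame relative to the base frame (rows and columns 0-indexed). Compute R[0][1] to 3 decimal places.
-0.500

End-effector y-axis (col 1 of R) = (-0.5000,0.5000,-0.7071)
R[0][1] = -0.5000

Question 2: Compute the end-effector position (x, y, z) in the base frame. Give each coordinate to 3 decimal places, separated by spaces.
-5.450 1.207 -1.293

after link 1: o_1 = (1.4142, -1.4142, 0.0000)
after link 2: o_2 = (2.8284, 0.0000, -2.0000)
after link 3: o_3 = (-0.7071, 2.1213, -2.0000)
after link 4: o_4 = (-3.5355, -0.7071, -2.0000)
after link 5: o_5 = (-4.9497, 0.7071, -2.0000)
after link 6: o_6 = (-5.4497, 1.2071, -1.2929)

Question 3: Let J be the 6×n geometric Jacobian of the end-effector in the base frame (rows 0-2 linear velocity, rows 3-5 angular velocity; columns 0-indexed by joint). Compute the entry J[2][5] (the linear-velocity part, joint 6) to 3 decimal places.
-0.707

axis z_5 = (-0.7071,-0.7071,-0.0000); lever o_n−o_5 = (-0.5000,0.5000,0.7071)
cross product → J_v[:, 5] = (-0.5000,0.5000,-0.7071)
J_ω[:, 5] = z_5
entry J[2][5] = -0.7071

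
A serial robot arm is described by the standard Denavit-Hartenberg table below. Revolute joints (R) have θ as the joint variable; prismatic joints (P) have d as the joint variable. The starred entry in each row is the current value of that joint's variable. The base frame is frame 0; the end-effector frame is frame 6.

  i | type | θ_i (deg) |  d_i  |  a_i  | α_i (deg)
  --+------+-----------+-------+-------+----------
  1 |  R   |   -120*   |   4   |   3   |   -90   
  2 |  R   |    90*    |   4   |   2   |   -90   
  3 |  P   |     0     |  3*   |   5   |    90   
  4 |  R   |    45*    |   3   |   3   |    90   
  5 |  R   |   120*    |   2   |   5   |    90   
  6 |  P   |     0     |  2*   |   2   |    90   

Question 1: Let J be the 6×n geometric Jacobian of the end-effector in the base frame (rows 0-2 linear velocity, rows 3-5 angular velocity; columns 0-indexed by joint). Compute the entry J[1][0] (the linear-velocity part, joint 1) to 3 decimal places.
axis z_0 = ẑ; lever o_n−o_0 = (11.9067,-7.5014,-5.2854)
cross product → J_v[:, 0] = (7.5014,11.9067,-0.0000)
J_ω[:, 0] = z_0
entry J[1][0] = 11.9067

11.907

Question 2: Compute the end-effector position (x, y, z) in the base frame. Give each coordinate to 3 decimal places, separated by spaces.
after link 1: o_1 = (-1.5000, -2.5981, 4.0000)
after link 2: o_2 = (1.9641, -4.5981, 2.0000)
after link 3: o_3 = (3.4641, -2.0000, -3.0000)
after link 4: o_4 = (7.1228, -1.6629, -5.1213)
after link 5: o_5 = (9.2818, -6.5836, -4.7678)
after link 6: o_6 = (11.9067, -7.5014, -5.2854)

11.907 -7.501 -5.285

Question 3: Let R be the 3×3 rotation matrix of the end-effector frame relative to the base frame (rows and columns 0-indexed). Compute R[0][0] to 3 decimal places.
0.573

End-effector x-axis (col 0 of R) = (0.5732,-0.7392,0.3536)
R[0][0] = 0.5732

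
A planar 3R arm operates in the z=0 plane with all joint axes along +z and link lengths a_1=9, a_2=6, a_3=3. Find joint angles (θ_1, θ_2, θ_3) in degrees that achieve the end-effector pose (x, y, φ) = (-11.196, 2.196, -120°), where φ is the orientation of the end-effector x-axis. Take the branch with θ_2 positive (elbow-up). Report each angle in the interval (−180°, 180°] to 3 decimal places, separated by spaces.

120.000 90.002 29.998

wrist centre = target − a_3·(cos φ, sin φ) = (-9.6960, 4.7941)
cos θ_2 = (116.9956−9²−6²)/(2·9·6) = -0.0000; θ_2 = 90.0023° (elbow-up)
β = atan2(4.7941,-9.6960) = 153.6904°; ψ = atan2(6.0000,8.9998) = 33.6908°
θ_1 = β − ψ = 119.9996°
θ_3 = φ − θ_1 − θ_2 = 29.9980° (wrapped to (-180°,180°])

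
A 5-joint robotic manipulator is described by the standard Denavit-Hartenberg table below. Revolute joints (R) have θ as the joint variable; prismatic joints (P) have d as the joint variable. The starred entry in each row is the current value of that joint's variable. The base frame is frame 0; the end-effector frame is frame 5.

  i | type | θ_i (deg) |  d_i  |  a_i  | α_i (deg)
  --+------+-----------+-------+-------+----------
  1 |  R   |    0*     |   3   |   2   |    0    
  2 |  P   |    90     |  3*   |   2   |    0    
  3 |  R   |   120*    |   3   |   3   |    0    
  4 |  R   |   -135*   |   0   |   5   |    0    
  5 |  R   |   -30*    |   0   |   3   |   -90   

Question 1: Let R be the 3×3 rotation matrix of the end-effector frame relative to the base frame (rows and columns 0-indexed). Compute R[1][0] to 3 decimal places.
0.707

End-effector x-axis (col 0 of R) = (0.7071,0.7071,0.0000)
R[1][0] = 0.7071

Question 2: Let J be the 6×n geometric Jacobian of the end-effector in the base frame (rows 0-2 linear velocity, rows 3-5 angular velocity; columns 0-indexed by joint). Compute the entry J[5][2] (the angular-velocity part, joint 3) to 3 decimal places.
1.000

axis z_2 = (0.0000,0.0000,1.0000); lever o_n−o_2 = (0.8173,5.4509,3.0000)
cross product → J_v[:, 2] = (-5.4509,0.8173,0.0000)
J_ω[:, 2] = z_2
entry J[5][2] = 1.0000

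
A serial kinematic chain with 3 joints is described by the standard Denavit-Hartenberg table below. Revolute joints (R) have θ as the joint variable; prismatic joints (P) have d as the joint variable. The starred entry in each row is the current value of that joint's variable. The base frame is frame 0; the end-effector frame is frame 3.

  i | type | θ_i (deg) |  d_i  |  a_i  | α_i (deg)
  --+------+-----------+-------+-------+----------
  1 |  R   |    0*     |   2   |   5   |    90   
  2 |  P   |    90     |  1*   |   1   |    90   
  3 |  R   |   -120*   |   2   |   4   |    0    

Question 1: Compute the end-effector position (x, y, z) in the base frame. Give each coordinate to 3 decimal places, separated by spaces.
7.000 2.464 1.000

after link 1: o_1 = (5.0000, 0.0000, 2.0000)
after link 2: o_2 = (5.0000, -1.0000, 3.0000)
after link 3: o_3 = (7.0000, 2.4641, 1.0000)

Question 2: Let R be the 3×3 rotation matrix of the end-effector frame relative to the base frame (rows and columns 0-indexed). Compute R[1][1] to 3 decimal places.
End-effector y-axis (col 1 of R) = (0.0000,0.5000,0.8660)
R[1][1] = 0.5000

0.500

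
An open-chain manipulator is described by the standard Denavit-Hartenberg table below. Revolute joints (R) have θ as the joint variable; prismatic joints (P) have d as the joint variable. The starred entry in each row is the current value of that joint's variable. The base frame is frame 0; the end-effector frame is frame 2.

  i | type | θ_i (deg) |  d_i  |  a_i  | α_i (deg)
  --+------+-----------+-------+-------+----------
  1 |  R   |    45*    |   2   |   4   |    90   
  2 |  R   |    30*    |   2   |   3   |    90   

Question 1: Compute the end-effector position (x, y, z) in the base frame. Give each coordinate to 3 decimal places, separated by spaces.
6.080 3.251 3.500

after link 1: o_1 = (2.8284, 2.8284, 2.0000)
after link 2: o_2 = (6.0798, 3.2513, 3.5000)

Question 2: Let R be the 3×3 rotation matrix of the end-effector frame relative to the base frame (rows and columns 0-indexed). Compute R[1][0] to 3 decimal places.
0.612

End-effector x-axis (col 0 of R) = (0.6124,0.6124,0.5000)
R[1][0] = 0.6124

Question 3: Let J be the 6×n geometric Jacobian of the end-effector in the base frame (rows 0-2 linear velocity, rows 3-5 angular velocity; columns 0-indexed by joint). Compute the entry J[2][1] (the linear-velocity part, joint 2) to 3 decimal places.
2.598

axis z_1 = (0.7071,-0.7071,0.0000); lever o_n−o_1 = (3.2513,0.4229,1.5000)
cross product → J_v[:, 1] = (-1.0607,-1.0607,2.5981)
J_ω[:, 1] = z_1
entry J[2][1] = 2.5981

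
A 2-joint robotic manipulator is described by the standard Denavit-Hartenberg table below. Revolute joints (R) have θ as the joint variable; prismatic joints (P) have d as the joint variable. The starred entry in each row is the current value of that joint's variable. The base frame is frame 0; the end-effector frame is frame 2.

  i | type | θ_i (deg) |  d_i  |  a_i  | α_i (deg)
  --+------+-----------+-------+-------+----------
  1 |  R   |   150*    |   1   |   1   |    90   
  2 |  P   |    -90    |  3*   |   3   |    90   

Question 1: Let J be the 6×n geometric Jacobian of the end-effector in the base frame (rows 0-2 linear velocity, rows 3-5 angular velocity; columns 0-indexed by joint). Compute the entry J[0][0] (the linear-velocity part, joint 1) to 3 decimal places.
-3.098

axis z_0 = ẑ; lever o_n−o_0 = (0.6340,3.0981,-2.0000)
cross product → J_v[:, 0] = (-3.0981,0.6340,0.0000)
J_ω[:, 0] = z_0
entry J[0][0] = -3.0981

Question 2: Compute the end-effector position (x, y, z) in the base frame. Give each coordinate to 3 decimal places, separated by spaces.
0.634 3.098 -2.000

after link 1: o_1 = (-0.8660, 0.5000, 1.0000)
after link 2: o_2 = (0.6340, 3.0981, -2.0000)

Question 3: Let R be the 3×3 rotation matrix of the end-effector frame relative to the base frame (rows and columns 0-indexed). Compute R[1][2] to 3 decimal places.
End-effector z-axis (col 2 of R) = (0.8660,-0.5000,-0.0000)
R[1][2] = -0.5000

-0.500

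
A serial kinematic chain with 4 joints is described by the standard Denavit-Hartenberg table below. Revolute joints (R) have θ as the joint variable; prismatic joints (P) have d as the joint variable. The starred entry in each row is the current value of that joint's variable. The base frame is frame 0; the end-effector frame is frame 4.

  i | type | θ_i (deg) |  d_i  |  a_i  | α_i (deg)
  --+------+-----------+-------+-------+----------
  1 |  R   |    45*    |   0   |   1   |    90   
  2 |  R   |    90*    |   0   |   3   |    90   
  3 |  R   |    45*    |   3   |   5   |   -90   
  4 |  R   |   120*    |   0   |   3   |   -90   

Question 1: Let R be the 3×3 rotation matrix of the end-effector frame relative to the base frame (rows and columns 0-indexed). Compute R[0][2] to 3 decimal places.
End-effector z-axis (col 2 of R) = (-0.0795,0.7866,-0.6124)
R[0][2] = -0.0795

-0.079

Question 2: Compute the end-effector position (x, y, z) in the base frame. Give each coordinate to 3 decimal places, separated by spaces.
2.741 -0.759 5.475

after link 1: o_1 = (0.7071, 0.7071, 0.0000)
after link 2: o_2 = (0.7071, 0.7071, 3.0000)
after link 3: o_3 = (5.3284, 0.3284, 6.5355)
after link 4: o_4 = (2.7413, -0.7587, 5.4749)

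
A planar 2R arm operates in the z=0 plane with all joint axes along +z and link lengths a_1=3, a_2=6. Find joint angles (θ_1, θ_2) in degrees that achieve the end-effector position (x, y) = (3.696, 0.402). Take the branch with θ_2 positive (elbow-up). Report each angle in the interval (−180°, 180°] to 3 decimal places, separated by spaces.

-120.004 150.003

cos θ_2 = (13.8220−3²−6²)/(2·3·6) = -0.8661; θ_2 = 150.0034° (elbow-up)
β = atan2(0.4020,3.6960) = 6.2074°; ψ = atan2(2.9997,-2.1963) = 126.2110°
θ_1 = β − ψ = -120.0036°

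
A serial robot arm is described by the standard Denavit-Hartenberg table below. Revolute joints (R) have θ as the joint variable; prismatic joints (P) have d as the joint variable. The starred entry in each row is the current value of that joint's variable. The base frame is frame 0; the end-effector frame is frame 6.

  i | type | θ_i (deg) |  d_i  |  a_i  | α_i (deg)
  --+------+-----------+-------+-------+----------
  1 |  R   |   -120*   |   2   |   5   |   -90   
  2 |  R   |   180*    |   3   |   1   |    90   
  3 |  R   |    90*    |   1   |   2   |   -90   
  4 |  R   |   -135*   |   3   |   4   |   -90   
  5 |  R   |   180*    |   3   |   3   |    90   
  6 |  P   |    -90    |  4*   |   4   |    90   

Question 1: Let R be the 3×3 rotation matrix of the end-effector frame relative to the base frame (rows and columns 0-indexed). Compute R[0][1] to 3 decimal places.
End-effector y-axis (col 1 of R) = (0.5000,0.8660,-0.0000)
R[0][1] = 0.5000

0.500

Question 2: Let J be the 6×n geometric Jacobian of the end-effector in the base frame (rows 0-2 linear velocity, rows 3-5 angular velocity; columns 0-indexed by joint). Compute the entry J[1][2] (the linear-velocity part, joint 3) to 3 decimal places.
axis z_2 = (0.0000,-0.0000,-1.0000); lever o_n−o_2 = (1.0073,0.5731,-1.0000)
cross product → J_v[:, 2] = (0.5731,-1.0073,0.0000)
J_ω[:, 2] = z_2
entry J[1][2] = -1.0073

-1.007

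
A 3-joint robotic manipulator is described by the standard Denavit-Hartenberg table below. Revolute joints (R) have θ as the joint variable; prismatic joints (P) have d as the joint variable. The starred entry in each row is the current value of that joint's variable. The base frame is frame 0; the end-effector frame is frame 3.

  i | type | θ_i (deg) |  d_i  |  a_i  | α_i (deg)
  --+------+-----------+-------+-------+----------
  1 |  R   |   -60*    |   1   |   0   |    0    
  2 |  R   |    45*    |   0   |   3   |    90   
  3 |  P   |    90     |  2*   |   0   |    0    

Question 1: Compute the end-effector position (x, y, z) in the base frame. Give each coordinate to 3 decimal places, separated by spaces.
2.380 -2.708 1.000

after link 1: o_1 = (0.0000, 0.0000, 1.0000)
after link 2: o_2 = (2.8978, -0.7765, 1.0000)
after link 3: o_3 = (2.3801, -2.7083, 1.0000)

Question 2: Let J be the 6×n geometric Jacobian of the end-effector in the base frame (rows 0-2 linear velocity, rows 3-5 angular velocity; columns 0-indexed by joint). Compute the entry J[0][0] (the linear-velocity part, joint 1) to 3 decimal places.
axis z_0 = ẑ; lever o_n−o_0 = (2.3801,-2.7083,1.0000)
cross product → J_v[:, 0] = (2.7083,2.3801,-0.0000)
J_ω[:, 0] = z_0
entry J[0][0] = 2.7083

2.708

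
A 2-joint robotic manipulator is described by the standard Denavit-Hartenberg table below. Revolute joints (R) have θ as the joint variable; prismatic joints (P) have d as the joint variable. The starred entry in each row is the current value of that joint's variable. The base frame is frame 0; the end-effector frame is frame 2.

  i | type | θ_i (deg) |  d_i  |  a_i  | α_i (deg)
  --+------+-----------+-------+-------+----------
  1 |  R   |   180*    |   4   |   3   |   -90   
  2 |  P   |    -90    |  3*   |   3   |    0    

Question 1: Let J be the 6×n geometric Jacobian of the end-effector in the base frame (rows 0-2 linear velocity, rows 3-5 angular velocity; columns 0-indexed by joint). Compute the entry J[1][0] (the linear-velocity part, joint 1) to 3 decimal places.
axis z_0 = ẑ; lever o_n−o_0 = (-3.0000,-3.0000,7.0000)
cross product → J_v[:, 0] = (3.0000,-3.0000,0.0000)
J_ω[:, 0] = z_0
entry J[1][0] = -3.0000

-3.000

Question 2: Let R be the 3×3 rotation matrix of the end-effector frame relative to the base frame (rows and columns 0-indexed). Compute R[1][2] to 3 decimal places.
-1.000

End-effector z-axis (col 2 of R) = (-0.0000,-1.0000,0.0000)
R[1][2] = -1.0000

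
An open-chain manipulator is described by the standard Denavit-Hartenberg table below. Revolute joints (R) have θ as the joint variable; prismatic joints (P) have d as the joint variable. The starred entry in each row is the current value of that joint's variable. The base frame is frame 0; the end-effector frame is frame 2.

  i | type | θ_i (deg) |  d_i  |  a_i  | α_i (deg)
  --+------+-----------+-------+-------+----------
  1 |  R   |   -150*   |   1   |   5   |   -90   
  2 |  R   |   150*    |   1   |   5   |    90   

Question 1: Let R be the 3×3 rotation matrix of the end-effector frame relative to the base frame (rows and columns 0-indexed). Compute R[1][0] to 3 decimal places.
End-effector x-axis (col 0 of R) = (0.7500,0.4330,-0.5000)
R[1][0] = 0.4330

0.433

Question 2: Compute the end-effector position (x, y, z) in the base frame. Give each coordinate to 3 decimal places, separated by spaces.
-0.080 -1.201 -1.500

after link 1: o_1 = (-4.3301, -2.5000, 1.0000)
after link 2: o_2 = (-0.0801, -1.2010, -1.5000)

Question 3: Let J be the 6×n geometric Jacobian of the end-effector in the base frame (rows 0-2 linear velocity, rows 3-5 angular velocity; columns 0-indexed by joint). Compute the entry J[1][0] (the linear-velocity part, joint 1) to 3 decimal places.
-0.080

axis z_0 = ẑ; lever o_n−o_0 = (-0.0801,-1.2010,-1.5000)
cross product → J_v[:, 0] = (1.2010,-0.0801,0.0000)
J_ω[:, 0] = z_0
entry J[1][0] = -0.0801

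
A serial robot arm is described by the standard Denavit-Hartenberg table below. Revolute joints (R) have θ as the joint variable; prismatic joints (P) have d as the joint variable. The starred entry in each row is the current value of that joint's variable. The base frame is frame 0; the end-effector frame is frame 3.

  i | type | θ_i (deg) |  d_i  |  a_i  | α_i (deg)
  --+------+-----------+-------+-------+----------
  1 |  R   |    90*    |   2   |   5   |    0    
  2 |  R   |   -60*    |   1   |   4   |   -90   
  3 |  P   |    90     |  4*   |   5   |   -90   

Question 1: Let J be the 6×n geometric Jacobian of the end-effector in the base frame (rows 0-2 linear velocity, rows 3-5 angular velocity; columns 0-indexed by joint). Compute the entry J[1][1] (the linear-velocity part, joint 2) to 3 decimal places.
1.464

axis z_1 = (0.0000,0.0000,1.0000); lever o_n−o_1 = (1.4641,5.4641,-4.0000)
cross product → J_v[:, 1] = (-5.4641,1.4641,0.0000)
J_ω[:, 1] = z_1
entry J[1][1] = 1.4641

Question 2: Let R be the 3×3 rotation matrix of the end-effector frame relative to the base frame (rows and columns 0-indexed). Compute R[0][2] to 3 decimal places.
-0.866

End-effector z-axis (col 2 of R) = (-0.8660,-0.5000,-0.0000)
R[0][2] = -0.8660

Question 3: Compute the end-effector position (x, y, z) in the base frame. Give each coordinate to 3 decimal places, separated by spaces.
after link 1: o_1 = (0.0000, 5.0000, 2.0000)
after link 2: o_2 = (3.4641, 7.0000, 3.0000)
after link 3: o_3 = (1.4641, 10.4641, -2.0000)

1.464 10.464 -2.000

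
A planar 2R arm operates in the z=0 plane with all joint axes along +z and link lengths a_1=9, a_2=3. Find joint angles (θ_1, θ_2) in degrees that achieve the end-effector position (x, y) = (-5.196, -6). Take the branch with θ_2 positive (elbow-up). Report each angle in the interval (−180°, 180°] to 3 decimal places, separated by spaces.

cos θ_2 = (62.9984−9²−3²)/(2·9·3) = -0.5000; θ_2 = 120.0019° (elbow-up)
β = atan2(-6.0000,-5.1960) = -130.8926°; ψ = atan2(2.5980,7.4999) = 19.1065°
θ_1 = β − ψ = -149.9990°

-149.999 120.002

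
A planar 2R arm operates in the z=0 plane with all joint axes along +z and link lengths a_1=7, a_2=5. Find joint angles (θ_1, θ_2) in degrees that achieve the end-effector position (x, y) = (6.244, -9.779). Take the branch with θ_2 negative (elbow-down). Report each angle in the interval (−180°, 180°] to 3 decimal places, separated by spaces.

-44.995 -30.009

cos θ_2 = (134.6164−7²−5²)/(2·7·5) = 0.8659; θ_2 = -30.0088° (elbow-down)
β = atan2(-9.7790,6.2440) = -57.4413°; ψ = atan2(-2.5007,11.3297) = -12.4466°
θ_1 = β − ψ = -44.9947°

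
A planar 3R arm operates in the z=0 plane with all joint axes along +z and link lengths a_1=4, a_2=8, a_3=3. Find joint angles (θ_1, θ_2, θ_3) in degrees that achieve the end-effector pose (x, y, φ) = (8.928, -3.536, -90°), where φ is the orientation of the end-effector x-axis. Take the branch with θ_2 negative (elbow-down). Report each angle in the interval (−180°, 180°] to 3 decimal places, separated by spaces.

wrist centre = target − a_3·(cos φ, sin φ) = (8.9280, -0.5360)
cos θ_2 = (79.9965−4²−8²)/(2·4·8) = -0.0001; θ_2 = -90.0032° (elbow-down)
β = atan2(-0.5360,8.9280) = -3.4357°; ψ = atan2(-8.0000,3.9996) = -63.4375°
θ_1 = β − ψ = 60.0018°
θ_3 = φ − θ_1 − θ_2 = -59.9986° (wrapped to (-180°,180°])

60.002 -90.003 -59.999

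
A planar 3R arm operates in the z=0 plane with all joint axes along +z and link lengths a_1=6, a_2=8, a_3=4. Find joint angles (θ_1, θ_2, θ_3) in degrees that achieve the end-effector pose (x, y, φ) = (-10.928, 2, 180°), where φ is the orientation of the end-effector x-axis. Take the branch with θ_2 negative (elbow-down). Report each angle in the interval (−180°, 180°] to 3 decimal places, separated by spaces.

wrist centre = target − a_3·(cos φ, sin φ) = (-6.9280, 2.0000)
cos θ_2 = (51.9972−6²−8²)/(2·6·8) = -0.5000; θ_2 = -120.0019° (elbow-down)
β = atan2(2.0000,-6.9280) = 163.8974°; ψ = atan2(-6.9281,1.9998) = -73.8994°
θ_1 = β − ψ = 237.7968°
θ_3 = φ − θ_1 − θ_2 = 62.2051° (wrapped to (-180°,180°])

-122.203 -120.002 62.205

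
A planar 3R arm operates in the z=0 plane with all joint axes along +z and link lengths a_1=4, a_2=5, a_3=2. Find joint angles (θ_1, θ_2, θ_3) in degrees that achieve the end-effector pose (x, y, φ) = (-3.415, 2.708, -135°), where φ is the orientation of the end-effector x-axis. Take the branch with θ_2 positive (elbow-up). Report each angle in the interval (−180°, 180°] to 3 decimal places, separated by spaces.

44.992 120.007 60.001

wrist centre = target − a_3·(cos φ, sin φ) = (-2.0008, 4.1222)
cos θ_2 = (20.9958−4²−5²)/(2·4·5) = -0.5001; θ_2 = 120.0070° (elbow-up)
β = atan2(4.1222,-2.0008) = 115.8904°; ψ = atan2(4.3298,1.4995) = 70.8984°
θ_1 = β − ψ = 44.9920°
θ_3 = φ − θ_1 − θ_2 = 60.0010° (wrapped to (-180°,180°])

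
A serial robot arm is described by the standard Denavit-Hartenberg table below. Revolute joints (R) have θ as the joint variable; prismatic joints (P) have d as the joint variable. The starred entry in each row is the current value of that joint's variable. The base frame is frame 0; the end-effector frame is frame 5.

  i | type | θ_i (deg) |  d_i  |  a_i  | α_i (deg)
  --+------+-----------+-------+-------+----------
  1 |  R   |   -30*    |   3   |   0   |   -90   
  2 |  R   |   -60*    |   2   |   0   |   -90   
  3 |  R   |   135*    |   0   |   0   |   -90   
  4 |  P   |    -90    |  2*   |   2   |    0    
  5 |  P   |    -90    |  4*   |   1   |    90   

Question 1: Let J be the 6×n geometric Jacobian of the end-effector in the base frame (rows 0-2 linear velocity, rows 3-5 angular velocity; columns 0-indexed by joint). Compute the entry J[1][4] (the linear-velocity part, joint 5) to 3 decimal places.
0.789

prismatic axis z_4 = (0.0474,0.7891,-0.6124)
J_v[:, 4] = z_4; J_ω[:, 4] = (0,0,0)
entry J[1][4] = 0.7891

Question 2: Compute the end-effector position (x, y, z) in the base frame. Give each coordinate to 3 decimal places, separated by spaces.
after link 1: o_1 = (0.0000, 0.0000, 3.0000)
after link 2: o_2 = (1.0000, 1.7321, 3.0000)
after link 3: o_3 = (1.0000, 1.7321, 3.0000)
after link 4: o_4 = (2.5947, 2.4443, 0.7753)
after link 5: o_5 = (3.4439, 6.0365, -1.0619)

3.444 6.037 -1.062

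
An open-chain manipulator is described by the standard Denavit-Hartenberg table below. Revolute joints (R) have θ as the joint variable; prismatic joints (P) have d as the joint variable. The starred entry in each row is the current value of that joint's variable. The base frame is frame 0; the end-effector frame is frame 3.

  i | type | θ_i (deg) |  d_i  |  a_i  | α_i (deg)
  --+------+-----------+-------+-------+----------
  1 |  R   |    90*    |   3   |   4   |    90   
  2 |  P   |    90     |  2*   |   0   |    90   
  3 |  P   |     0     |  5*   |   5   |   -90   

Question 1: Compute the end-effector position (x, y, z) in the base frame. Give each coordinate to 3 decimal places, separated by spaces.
after link 1: o_1 = (0.0000, 4.0000, 3.0000)
after link 2: o_2 = (2.0000, 4.0000, 3.0000)
after link 3: o_3 = (2.0000, 9.0000, 8.0000)

2.000 9.000 8.000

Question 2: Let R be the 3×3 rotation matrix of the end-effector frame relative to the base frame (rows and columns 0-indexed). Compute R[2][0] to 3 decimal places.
End-effector x-axis (col 0 of R) = (-0.0000,0.0000,1.0000)
R[2][0] = 1.0000

1.000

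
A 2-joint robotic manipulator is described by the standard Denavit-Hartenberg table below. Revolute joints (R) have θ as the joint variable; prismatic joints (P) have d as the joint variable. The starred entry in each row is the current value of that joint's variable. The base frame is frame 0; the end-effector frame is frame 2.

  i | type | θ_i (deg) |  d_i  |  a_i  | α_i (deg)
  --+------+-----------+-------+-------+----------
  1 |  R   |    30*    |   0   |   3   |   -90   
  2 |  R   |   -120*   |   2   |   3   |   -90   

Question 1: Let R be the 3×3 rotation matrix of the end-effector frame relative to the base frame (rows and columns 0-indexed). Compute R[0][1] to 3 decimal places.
End-effector y-axis (col 1 of R) = (0.5000,-0.8660,-0.0000)
R[0][1] = 0.5000

0.500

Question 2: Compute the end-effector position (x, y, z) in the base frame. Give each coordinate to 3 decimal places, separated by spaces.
after link 1: o_1 = (2.5981, 1.5000, 0.0000)
after link 2: o_2 = (0.2990, 2.4821, 2.5981)

0.299 2.482 2.598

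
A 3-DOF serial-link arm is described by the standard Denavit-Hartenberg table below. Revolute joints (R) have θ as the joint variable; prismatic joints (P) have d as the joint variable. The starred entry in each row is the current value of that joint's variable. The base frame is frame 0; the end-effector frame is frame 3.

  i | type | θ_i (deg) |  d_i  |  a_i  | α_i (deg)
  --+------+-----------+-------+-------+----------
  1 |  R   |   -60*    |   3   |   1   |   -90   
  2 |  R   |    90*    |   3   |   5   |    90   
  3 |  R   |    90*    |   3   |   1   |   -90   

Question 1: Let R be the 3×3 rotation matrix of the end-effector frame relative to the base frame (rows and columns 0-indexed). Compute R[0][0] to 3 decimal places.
End-effector x-axis (col 0 of R) = (0.8660,0.5000,0.0000)
R[0][0] = 0.8660

0.866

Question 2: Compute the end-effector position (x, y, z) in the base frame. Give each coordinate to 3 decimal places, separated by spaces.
after link 1: o_1 = (0.5000, -0.8660, 3.0000)
after link 2: o_2 = (3.0981, 0.6340, -2.0000)
after link 3: o_3 = (5.4641, -1.4641, -2.0000)

5.464 -1.464 -2.000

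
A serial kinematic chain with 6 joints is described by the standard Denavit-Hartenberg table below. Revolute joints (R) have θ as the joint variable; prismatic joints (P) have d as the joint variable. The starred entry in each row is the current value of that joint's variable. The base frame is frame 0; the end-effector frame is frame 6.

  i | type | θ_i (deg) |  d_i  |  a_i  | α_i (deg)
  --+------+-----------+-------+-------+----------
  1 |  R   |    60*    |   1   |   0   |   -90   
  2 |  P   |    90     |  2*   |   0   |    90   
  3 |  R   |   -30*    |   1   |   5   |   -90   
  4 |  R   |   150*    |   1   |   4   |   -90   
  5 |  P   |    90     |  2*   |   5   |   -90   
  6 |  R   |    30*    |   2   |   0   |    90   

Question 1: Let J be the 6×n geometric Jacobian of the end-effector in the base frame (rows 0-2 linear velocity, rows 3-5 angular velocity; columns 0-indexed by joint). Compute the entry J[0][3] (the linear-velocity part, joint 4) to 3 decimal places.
axis z_3 = (-0.7500,0.4330,-0.5000); lever o_n−o_3 = (2.1830,-0.4151,4.3660)
cross product → J_v[:, 3] = (1.6830,2.1830,-0.6340)
J_ω[:, 3] = z_3
entry J[0][3] = 1.6830

1.683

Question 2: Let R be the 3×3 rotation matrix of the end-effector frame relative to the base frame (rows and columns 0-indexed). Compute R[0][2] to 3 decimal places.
0.563

End-effector z-axis (col 2 of R) = (0.5625,0.5413,0.6250)
R[0][2] = 0.5625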